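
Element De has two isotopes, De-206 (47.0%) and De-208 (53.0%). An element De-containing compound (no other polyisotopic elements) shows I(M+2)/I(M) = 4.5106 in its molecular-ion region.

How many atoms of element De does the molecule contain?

4

With n De atoms, P(M+2)/P(M) = C(n,1)·p^(n−1)q / p^n = n·q/p = n · 0.530/0.470.
n = 4.5106 × 0.470/0.530 = 4.00 ≈ 4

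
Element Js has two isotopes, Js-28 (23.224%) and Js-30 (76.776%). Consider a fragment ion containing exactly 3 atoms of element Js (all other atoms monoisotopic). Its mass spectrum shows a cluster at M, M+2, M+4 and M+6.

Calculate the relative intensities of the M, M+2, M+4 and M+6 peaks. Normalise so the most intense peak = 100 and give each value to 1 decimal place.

2.8 : 27.5 : 90.7 : 100.0

The 3 Js atoms are independent, so intensities follow the terms of (0.23224 + 0.76776)^3.
P(M) = 0.23224^3 = 0.012526
P(M+2) = 3 × 0.23224^2 × 0.76776^1 = 0.124228
P(M+4) = 3 × 0.23224^1 × 0.76776^2 = 0.410685
P(M+6) = 0.76776^3 = 0.452560
The M+6 peak is largest (0.452560); scaling to 100 gives 2.8 : 27.5 : 90.7 : 100.0.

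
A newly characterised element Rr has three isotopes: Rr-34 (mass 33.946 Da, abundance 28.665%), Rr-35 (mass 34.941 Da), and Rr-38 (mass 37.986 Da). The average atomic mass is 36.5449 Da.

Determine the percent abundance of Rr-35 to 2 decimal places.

Let x and y be the fractions of Rr-35 and Rr-38. Then x + y = 1 − 0.28665 = 0.71335 and 34.941x + 37.986y = 36.5449 − 0.28665×33.946 = 26.8142791.
Substituting: 34.941x + 37.986(0.71335 − x) = 26.8142791
(34.941 − 37.986)x = -0.283034  ⇒  x = 0.09295, y = 0.62040
Rr-35: 9.30%, Rr-38: 62.04%.

9.30%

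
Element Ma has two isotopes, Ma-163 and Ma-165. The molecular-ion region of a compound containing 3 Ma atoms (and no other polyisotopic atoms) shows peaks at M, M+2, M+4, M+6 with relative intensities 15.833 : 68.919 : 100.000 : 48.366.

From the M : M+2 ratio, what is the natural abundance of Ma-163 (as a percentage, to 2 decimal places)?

Let p = fractional abundance of Ma-163. I(M+2)/I(M) = [C(3,1)·p^2·(1−p)] / p^3 = 3·(1−p)/p = 68.919/15.833 = 4.3529
(1−p)/p = 4.3529/3 = 1.4510  ⇒  p = 1/(1 + 1.4510) = 0.4080
Ma-163: 40.80%, Ma-165: 59.20%.

40.80%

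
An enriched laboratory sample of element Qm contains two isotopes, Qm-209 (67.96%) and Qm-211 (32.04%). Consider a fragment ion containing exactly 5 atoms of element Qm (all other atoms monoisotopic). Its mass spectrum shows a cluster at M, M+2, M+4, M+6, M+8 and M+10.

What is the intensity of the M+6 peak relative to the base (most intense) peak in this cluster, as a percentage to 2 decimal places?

44.45%

Term probabilities: M 0.1450, M+2 0.3417, M+4 0.3222, M+6 0.1519, M+8 0.0358, M+10 0.0034. Base peak = M+2.
P(M+2) = C(5,1) × 0.6796^4 × 0.3204^1 = 5 × 0.21331111 × 0.3204 = 0.341724 (base)
P(M+6) = C(5,3) × 0.6796^2 × 0.3204^3 = 10 × 0.46185616 × 0.03289103 = 0.151909
Relative intensity = 0.151909 / 0.341724 × 100 = 44.45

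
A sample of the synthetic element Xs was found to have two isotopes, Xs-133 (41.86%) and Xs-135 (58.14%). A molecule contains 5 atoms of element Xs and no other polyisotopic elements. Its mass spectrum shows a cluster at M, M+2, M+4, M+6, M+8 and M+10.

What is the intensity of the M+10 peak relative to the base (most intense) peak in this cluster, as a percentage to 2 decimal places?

19.29%

Term probabilities: M 0.0129, M+2 0.0893, M+4 0.2479, M+6 0.3444, M+8 0.2391, M+10 0.0664. Base peak = M+6.
P(M+6) = C(5,3) × 0.4186^2 × 0.5814^3 = 10 × 0.17522596 × 0.19652829 = 0.344369 (base)
P(M+10) = C(5,5) × 0.4186^0 × 0.5814^5 = 1 × 1.0000 × 0.06643166 = 0.066432
Relative intensity = 0.066432 / 0.344369 × 100 = 19.29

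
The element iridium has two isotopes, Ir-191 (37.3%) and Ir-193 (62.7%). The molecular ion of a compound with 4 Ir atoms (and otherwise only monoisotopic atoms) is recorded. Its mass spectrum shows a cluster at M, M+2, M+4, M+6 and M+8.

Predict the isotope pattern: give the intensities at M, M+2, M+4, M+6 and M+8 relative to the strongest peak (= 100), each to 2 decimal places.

5.26 : 35.39 : 89.23 : 100.00 : 42.02

Each Ir atom is independently Ir-191 (p = 0.373) or Ir-193 (q = 0.627); the cluster is the binomial expansion (p + q)^4.
P(M) = 0.373^4 = 0.019357
P(M+2) = 4 × 0.373^3 × 0.627^1 = 0.130153
P(M+4) = 6 × 0.373^2 × 0.627^2 = 0.328174
P(M+6) = 4 × 0.373^1 × 0.627^3 = 0.367766
P(M+8) = 0.627^4 = 0.154550
The M+6 peak is largest (0.367766); scaling to 100 gives 5.26 : 35.39 : 89.23 : 100.00 : 42.02.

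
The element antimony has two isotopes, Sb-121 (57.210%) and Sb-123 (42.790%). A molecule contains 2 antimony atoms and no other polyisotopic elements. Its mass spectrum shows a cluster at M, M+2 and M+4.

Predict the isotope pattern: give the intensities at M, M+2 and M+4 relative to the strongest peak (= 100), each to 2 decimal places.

66.85 : 100.00 : 37.40

The 2 Sb atoms are independent, so intensities follow the terms of (0.57210 + 0.42790)^2.
P(M) = 0.57210^2 = 0.327298
P(M+2) = 2 × 0.57210^1 × 0.42790^1 = 0.489603
P(M+4) = 0.42790^2 = 0.183098
The M+2 peak is largest (0.489603); scaling to 100 gives 66.85 : 100.00 : 37.40.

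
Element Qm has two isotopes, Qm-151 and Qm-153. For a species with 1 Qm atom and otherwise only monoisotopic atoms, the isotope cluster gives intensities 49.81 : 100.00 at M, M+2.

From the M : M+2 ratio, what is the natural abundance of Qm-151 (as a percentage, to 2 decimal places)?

33.25%

Let p = fractional abundance of Qm-151. I(M+2)/I(M) = [C(1,1)·p^0·(1−p)] / p^1 = 1·(1−p)/p = 100.00/49.81 = 2.0076
(1−p)/p = 2.0076/1 = 2.0076  ⇒  p = 1/(1 + 2.0076) = 0.3325
Qm-151: 33.25%, Qm-153: 66.75%.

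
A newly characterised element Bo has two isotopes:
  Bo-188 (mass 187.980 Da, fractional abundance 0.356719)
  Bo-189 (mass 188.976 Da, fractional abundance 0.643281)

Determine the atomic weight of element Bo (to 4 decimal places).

Average mass = Σ (abundance × isotope mass) = 0.356719 × 187.980 + 0.643281 × 188.976
= 67.05604 + 121.56467 = 188.62071 Da

188.6207 Da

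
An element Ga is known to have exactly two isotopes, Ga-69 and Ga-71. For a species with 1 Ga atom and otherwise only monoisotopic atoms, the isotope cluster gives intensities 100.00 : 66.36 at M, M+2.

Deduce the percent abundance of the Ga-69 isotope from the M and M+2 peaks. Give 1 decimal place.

60.1%

If p is the fraction of Ga that is Ga-69, then I(M+2)/I(M) = [C(1,1)·p^0·(1−p)] / p^1 = 1·(1−p)/p = 66.36/100.00 = 0.6636
(1−p)/p = 0.6636/1 = 0.6636  ⇒  p = 1/(1 + 0.6636) = 0.6011
Ga-69: 60.1%, Ga-71: 39.9%.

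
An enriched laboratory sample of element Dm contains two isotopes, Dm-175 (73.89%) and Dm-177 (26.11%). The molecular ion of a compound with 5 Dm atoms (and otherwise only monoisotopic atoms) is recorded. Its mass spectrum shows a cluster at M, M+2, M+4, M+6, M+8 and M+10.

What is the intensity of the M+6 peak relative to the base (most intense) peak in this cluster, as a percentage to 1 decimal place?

Term probabilities: M 0.2203, M+2 0.3892, M+4 0.2750, M+6 0.0972, M+8 0.0172, M+10 0.0012. Base peak = M+2.
P(M+2) = C(5,1) × 0.7389^4 × 0.2611^1 = 5 × 0.29808675 × 0.2611 = 0.389152 (base)
P(M+6) = C(5,3) × 0.7389^2 × 0.2611^3 = 10 × 0.54597321 × 0.01780003 = 0.097183
Relative intensity = 0.097183 / 0.389152 × 100 = 25.0

25.0%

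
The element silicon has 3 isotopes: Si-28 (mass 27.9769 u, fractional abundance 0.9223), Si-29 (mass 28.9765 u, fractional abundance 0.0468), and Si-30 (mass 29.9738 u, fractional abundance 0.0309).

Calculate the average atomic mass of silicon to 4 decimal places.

The abundance-weighted mean is 0.9223 × 27.9769 + 0.0468 × 28.9765 + 0.0309 × 29.9738
= 25.80309 + 1.35610 + 0.92619 = 28.08538 u

28.0854 u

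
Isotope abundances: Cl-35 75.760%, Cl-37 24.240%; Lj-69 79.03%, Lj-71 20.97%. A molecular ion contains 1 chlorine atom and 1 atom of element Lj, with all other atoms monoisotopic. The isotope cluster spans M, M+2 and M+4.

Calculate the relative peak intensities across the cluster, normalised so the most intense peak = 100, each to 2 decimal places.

100.00 : 58.53 : 8.49

Chlorine pattern (n=1): 0.7576 : 0.2424
Element Lj pattern (n=1): 0.7903 : 0.2097
Convolve the two distributions (both contribute in 2-u steps):
  M: 0.7576×0.7903 = 0.598731
  M+2: 0.7576×0.2097 + 0.2424×0.7903 = 0.350437
  M+4: 0.2424×0.2097 = 0.050831
Scale to base peak (0.598731) = 100: 100.00 : 58.53 : 8.49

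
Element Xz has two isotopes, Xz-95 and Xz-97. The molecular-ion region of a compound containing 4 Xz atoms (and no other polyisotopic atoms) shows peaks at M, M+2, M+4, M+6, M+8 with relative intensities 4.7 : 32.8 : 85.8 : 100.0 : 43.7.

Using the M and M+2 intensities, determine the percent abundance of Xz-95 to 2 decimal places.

36.43%

Let p = fractional abundance of Xz-95. I(M+2)/I(M) = [C(4,1)·p^3·(1−p)] / p^4 = 4·(1−p)/p = 32.8/4.7 = 6.9787
(1−p)/p = 6.9787/4 = 1.7447  ⇒  p = 1/(1 + 1.7447) = 0.3643
Xz-95: 36.43%, Xz-97: 63.57%.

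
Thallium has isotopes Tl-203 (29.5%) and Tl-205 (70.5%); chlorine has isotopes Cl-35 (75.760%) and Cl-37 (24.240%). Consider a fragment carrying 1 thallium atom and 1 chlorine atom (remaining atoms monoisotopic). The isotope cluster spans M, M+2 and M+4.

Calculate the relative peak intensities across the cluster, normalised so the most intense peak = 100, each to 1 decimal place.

Thallium pattern (n=1): 0.2950 : 0.7050
Chlorine pattern (n=1): 0.7576 : 0.2424
Convolve the two distributions (both contribute in 2-u steps):
  M: 0.2950×0.7576 = 0.223492
  M+2: 0.2950×0.2424 + 0.7050×0.7576 = 0.605616
  M+4: 0.7050×0.2424 = 0.170892
Scale to base peak (0.605616) = 100: 36.9 : 100.0 : 28.2

36.9 : 100.0 : 28.2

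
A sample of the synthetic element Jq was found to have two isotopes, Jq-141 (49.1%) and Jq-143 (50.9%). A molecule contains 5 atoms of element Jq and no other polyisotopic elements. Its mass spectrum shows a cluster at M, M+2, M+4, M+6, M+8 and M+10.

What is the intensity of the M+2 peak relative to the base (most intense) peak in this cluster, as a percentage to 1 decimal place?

Term probabilities: M 0.0285, M+2 0.1479, M+4 0.3067, M+6 0.3179, M+8 0.1648, M+10 0.0342. Base peak = M+6.
P(M+6) = C(5,3) × 0.491^2 × 0.509^3 = 10 × 0.241081 × 0.13187223 = 0.317919 (base)
P(M+2) = C(5,1) × 0.491^4 × 0.509^1 = 5 × 0.05812005 × 0.5090 = 0.147916
Relative intensity = 0.147916 / 0.317919 × 100 = 46.5

46.5%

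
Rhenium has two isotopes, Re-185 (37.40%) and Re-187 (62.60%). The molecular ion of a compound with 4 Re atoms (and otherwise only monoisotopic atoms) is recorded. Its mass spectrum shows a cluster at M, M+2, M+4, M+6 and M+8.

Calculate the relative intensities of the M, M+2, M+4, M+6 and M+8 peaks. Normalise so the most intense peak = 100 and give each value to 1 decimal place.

5.3 : 35.7 : 89.6 : 100.0 : 41.8

The 4 Re atoms are independent, so intensities follow the terms of (0.3740 + 0.6260)^4.
P(M) = 0.3740^4 = 0.019565
P(M+2) = 4 × 0.3740^3 × 0.6260^1 = 0.130993
P(M+4) = 6 × 0.3740^2 × 0.6260^2 = 0.328884
P(M+6) = 4 × 0.3740^1 × 0.6260^3 = 0.366990
P(M+8) = 0.6260^4 = 0.153567
The M+6 peak is largest (0.366990); scaling to 100 gives 5.3 : 35.7 : 89.6 : 100.0 : 41.8.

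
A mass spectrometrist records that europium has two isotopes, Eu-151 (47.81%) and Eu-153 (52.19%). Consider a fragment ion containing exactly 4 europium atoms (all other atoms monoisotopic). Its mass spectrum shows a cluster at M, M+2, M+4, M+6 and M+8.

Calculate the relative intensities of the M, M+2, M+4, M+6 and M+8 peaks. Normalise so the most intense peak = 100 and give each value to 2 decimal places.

13.99 : 61.07 : 100.00 : 72.77 : 19.86

Each Eu atom is independently Eu-151 (p = 0.4781) or Eu-153 (q = 0.5219); the cluster is the binomial expansion (p + q)^4.
P(M) = 0.4781^4 = 0.052249
P(M+2) = 4 × 0.4781^3 × 0.5219^1 = 0.228141
P(M+4) = 6 × 0.4781^2 × 0.5219^2 = 0.373563
P(M+6) = 4 × 0.4781^1 × 0.5219^3 = 0.271857
P(M+8) = 0.5219^4 = 0.074191
The M+4 peak is largest (0.373563); scaling to 100 gives 13.99 : 61.07 : 100.00 : 72.77 : 19.86.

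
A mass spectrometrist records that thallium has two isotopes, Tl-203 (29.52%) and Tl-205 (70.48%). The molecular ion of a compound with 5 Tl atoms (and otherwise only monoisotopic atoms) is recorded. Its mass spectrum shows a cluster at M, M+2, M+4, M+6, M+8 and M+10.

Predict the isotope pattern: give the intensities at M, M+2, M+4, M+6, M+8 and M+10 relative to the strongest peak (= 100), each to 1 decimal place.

Expanding (0.2952 + 0.7048)^5:
P(M) = 0.2952^5 = 0.002242
P(M+2) = 5 × 0.2952^4 × 0.7048^1 = 0.026761
P(M+4) = 10 × 0.2952^3 × 0.7048^2 = 0.127785
P(M+6) = 10 × 0.2952^2 × 0.7048^3 = 0.305092
P(M+8) = 5 × 0.2952^1 × 0.7048^4 = 0.364208
P(M+10) = 0.7048^5 = 0.173912
The M+8 peak is largest (0.364208); scaling to 100 gives 0.6 : 7.3 : 35.1 : 83.8 : 100.0 : 47.8.

0.6 : 7.3 : 35.1 : 83.8 : 100.0 : 47.8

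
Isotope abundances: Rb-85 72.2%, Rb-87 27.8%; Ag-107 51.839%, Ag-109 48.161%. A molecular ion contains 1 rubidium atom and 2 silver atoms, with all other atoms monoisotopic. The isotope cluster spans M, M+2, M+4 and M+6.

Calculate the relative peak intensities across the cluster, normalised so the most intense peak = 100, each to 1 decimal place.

Rubidium pattern (n=1): 0.7220 : 0.2780
Silver pattern (n=2): 0.26872819 : 0.49932362 : 0.23194819
Convolve the two distributions (both contribute in 2-u steps):
  M: 0.7220×0.26872819 = 0.194022
  M+2: 0.7220×0.49932362 + 0.2780×0.26872819 = 0.435218
  M+4: 0.7220×0.23194819 + 0.2780×0.49932362 = 0.306279
  M+6: 0.2780×0.23194819 = 0.064482
Scale to base peak (0.435218) = 100: 44.6 : 100.0 : 70.4 : 14.8

44.6 : 100.0 : 70.4 : 14.8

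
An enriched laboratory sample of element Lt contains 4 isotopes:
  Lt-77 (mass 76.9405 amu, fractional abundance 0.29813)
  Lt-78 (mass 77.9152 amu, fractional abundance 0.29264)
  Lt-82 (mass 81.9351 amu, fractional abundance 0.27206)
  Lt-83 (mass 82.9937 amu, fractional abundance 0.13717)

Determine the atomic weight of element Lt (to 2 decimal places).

79.41 amu

Average mass = Σ (abundance × isotope mass) = 0.29813 × 76.9405 + 0.29264 × 77.9152 + 0.27206 × 81.9351 + 0.13717 × 82.9937
= 22.93827 + 22.80110 + 22.29126 + 11.38425 = 79.41488 amu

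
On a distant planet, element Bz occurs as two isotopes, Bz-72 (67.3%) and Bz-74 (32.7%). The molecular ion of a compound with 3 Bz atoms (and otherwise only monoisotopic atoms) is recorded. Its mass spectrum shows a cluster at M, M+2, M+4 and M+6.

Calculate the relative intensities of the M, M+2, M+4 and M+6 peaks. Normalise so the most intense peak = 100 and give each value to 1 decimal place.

The 3 Bz atoms are independent, so intensities follow the terms of (0.673 + 0.327)^3.
P(M) = 0.673^3 = 0.304821
P(M+2) = 3 × 0.673^2 × 0.327^1 = 0.444323
P(M+4) = 3 × 0.673^1 × 0.327^2 = 0.215890
P(M+6) = 0.327^3 = 0.034966
The M+2 peak is largest (0.444323); scaling to 100 gives 68.6 : 100.0 : 48.6 : 7.9.

68.6 : 100.0 : 48.6 : 7.9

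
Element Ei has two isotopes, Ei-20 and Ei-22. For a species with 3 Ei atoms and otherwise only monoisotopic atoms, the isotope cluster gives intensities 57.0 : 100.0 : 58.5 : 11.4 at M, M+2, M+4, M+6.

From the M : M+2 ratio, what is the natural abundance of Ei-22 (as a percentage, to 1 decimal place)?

36.9%

If p is the fraction of Ei that is Ei-20, then I(M+2)/I(M) = [C(3,1)·p^2·(1−p)] / p^3 = 3·(1−p)/p = 100.0/57.0 = 1.7544
(1−p)/p = 1.7544/3 = 0.5848  ⇒  p = 1/(1 + 0.5848) = 0.6310
Ei-20: 63.1%, Ei-22: 36.9%.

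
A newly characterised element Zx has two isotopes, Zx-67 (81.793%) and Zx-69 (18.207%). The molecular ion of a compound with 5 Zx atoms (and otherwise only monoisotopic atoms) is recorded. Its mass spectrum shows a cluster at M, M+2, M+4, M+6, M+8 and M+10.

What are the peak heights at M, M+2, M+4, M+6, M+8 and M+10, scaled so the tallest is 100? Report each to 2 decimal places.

89.85 : 100.00 : 44.52 : 9.91 : 1.10 : 0.05

Expanding (0.81793 + 0.18207)^5:
P(M) = 0.81793^5 = 0.366084
P(M+2) = 5 × 0.81793^4 × 0.18207^1 = 0.407449
P(M+4) = 10 × 0.81793^3 × 0.18207^2 = 0.181395
P(M+6) = 10 × 0.81793^2 × 0.18207^3 = 0.040378
P(M+8) = 5 × 0.81793^1 × 0.18207^4 = 0.004494
P(M+10) = 0.18207^5 = 0.000200
The M+2 peak is largest (0.407449); scaling to 100 gives 89.85 : 100.00 : 44.52 : 9.91 : 1.10 : 0.05.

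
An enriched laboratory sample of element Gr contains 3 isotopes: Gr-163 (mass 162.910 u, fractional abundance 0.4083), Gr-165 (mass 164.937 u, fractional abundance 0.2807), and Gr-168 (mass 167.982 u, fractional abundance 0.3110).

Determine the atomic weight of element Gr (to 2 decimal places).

The abundance-weighted mean is 0.4083 × 162.910 + 0.2807 × 164.937 + 0.3110 × 167.982
= 66.5162 + 46.2978 + 52.2424 = 165.0564 u

165.06 u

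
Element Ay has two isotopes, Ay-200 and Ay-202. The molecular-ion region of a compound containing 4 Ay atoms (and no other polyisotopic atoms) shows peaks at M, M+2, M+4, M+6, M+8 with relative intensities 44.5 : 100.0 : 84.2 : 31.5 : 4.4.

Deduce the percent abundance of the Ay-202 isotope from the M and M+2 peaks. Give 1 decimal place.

36.0%

If p is the fraction of Ay that is Ay-200, then I(M+2)/I(M) = [C(4,1)·p^3·(1−p)] / p^4 = 4·(1−p)/p = 100.0/44.5 = 2.2472
(1−p)/p = 2.2472/4 = 0.5618  ⇒  p = 1/(1 + 0.5618) = 0.6403
Ay-200: 64.0%, Ay-202: 36.0%.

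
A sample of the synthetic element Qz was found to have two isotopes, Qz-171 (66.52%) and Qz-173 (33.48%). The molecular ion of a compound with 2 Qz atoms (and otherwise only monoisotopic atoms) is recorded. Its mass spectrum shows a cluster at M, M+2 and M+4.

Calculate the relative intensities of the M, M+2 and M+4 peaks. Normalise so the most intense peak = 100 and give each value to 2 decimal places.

Expanding (0.6652 + 0.3348)^2:
P(M) = 0.6652^2 = 0.442491
P(M+2) = 2 × 0.6652^1 × 0.3348^1 = 0.445418
P(M+4) = 0.3348^2 = 0.112091
The M+2 peak is largest (0.445418); scaling to 100 gives 99.34 : 100.00 : 25.17.

99.34 : 100.00 : 25.17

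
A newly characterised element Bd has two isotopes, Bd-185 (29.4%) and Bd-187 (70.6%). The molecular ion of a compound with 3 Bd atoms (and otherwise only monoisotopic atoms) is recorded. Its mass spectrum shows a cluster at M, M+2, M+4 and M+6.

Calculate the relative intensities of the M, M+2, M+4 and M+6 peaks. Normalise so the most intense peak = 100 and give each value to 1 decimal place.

The 3 Bd atoms are independent, so intensities follow the terms of (0.294 + 0.706)^3.
P(M) = 0.294^3 = 0.025412
P(M+2) = 3 × 0.294^2 × 0.706^1 = 0.183071
P(M+4) = 3 × 0.294^1 × 0.706^2 = 0.439621
P(M+6) = 0.706^3 = 0.351896
The M+4 peak is largest (0.439621); scaling to 100 gives 5.8 : 41.6 : 100.0 : 80.0.

5.8 : 41.6 : 100.0 : 80.0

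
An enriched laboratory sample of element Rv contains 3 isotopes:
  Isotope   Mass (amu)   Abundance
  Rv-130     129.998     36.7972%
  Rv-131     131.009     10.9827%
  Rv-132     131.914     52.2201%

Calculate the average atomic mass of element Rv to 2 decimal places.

131.11 amu

Weight each isotope mass by its fractional abundance: 0.367972 × 129.998 + 0.109827 × 131.009 + 0.522201 × 131.914
= 47.8356 + 14.3883 + 68.8856 = 131.1095 amu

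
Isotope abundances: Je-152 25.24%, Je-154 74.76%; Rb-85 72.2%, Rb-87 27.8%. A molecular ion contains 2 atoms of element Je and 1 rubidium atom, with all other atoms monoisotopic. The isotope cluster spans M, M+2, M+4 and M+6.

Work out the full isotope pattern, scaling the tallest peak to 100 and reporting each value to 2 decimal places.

9.05 : 57.07 : 100.00 : 30.56

Element Je pattern (n=2): 0.06370576 : 0.37738848 : 0.55890576
Rubidium pattern (n=1): 0.7220 : 0.2780
Convolve the two distributions (both contribute in 2-u steps):
  M: 0.06370576×0.7220 = 0.045996
  M+2: 0.06370576×0.2780 + 0.37738848×0.7220 = 0.290185
  M+4: 0.37738848×0.2780 + 0.55890576×0.7220 = 0.508444
  M+6: 0.55890576×0.2780 = 0.155376
Scale to base peak (0.508444) = 100: 9.05 : 57.07 : 100.00 : 30.56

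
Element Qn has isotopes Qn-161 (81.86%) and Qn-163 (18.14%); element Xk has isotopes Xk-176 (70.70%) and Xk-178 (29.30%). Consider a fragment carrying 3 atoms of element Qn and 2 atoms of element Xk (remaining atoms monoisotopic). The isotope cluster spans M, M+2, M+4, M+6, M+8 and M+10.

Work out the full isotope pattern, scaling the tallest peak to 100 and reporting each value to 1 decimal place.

Element Qn pattern (n=3): 0.54854874 : 0.36467166 : 0.08081046 : 0.00596914
Element Xk pattern (n=2): 0.499849 : 0.414302 : 0.085849
Convolve the two distributions (both contribute in 2-u steps):
  M: 0.54854874×0.499849 = 0.274192
  M+2: 0.54854874×0.414302 + 0.36467166×0.499849 = 0.409546
  M+4: 0.54854874×0.085849 + 0.36467166×0.414302 + 0.08081046×0.499849 = 0.238570
  M+6: 0.36467166×0.085849 + 0.08081046×0.414302 + 0.00596914×0.499849 = 0.067770
  M+8: 0.08081046×0.085849 + 0.00596914×0.414302 = 0.009411
  M+10: 0.00596914×0.085849 = 0.000512
Scale to base peak (0.409546) = 100: 67.0 : 100.0 : 58.3 : 16.5 : 2.3 : 0.1

67.0 : 100.0 : 58.3 : 16.5 : 2.3 : 0.1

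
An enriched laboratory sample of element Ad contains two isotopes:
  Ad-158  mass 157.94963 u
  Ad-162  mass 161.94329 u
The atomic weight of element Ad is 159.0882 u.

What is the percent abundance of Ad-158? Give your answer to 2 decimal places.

Let x be the fractional abundance of Ad-158; then Ad-162 has abundance 1 − x.
157.94963·x + 161.94329·(1 − x) = 159.0882
(157.94963 − 161.94329)·x = 159.0882 − 161.94329
x = -2.85509 / -3.99366 = 0.71491 → 71.49% Ad-158, 28.51% Ad-162.

71.49%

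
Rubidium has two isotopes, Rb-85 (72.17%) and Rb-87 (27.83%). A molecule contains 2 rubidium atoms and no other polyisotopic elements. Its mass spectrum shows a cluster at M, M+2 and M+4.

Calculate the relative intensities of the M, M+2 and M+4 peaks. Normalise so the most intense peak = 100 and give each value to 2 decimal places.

Each Rb atom is independently Rb-85 (p = 0.7217) or Rb-87 (q = 0.2783); the cluster is the binomial expansion (p + q)^2.
P(M) = 0.7217^2 = 0.520851
P(M+2) = 2 × 0.7217^1 × 0.2783^1 = 0.401698
P(M+4) = 0.2783^2 = 0.077451
The M peak is largest (0.520851); scaling to 100 gives 100.00 : 77.12 : 14.87.

100.00 : 77.12 : 14.87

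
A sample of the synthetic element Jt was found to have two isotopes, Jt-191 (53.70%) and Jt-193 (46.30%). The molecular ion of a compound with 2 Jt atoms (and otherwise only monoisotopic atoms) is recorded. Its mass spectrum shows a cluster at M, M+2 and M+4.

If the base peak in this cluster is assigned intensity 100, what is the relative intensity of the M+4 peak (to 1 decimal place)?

Term probabilities: M 0.2884, M+2 0.4973, M+4 0.2144. Base peak = M+2.
P(M+2) = C(2,1) × 0.5370^1 × 0.4630^1 = 2 × 0.5370 × 0.4630 = 0.497262 (base)
P(M+4) = C(2,2) × 0.5370^0 × 0.4630^2 = 1 × 1.0000 × 0.214369 = 0.214369
Relative intensity = 0.214369 / 0.497262 × 100 = 43.1

43.1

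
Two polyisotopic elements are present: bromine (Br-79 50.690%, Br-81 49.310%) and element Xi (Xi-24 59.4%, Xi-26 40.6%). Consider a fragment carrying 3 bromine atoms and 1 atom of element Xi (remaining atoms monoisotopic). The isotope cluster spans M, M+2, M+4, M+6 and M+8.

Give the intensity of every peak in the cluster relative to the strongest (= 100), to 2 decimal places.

Bromine pattern (n=3): 0.13024674 : 0.3801026 : 0.36975457 : 0.11989609
Element Xi pattern (n=1): 0.5940 : 0.4060
Convolve the two distributions (both contribute in 2-u steps):
  M: 0.13024674×0.5940 = 0.077367
  M+2: 0.13024674×0.4060 + 0.3801026×0.5940 = 0.278661
  M+4: 0.3801026×0.4060 + 0.36975457×0.5940 = 0.373956
  M+6: 0.36975457×0.4060 + 0.11989609×0.5940 = 0.221339
  M+8: 0.11989609×0.4060 = 0.048678
Scale to base peak (0.373956) = 100: 20.69 : 74.52 : 100.00 : 59.19 : 13.02

20.69 : 74.52 : 100.00 : 59.19 : 13.02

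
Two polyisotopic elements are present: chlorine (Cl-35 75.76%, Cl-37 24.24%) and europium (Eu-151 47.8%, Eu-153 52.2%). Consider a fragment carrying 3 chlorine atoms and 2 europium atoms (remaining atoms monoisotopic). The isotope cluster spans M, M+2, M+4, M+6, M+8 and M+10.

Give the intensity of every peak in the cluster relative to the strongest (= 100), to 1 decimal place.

27.8 : 87.4 : 100.0 : 51.4 : 12.2 : 1.1

Chlorine pattern (n=3): 0.4348304 : 0.41738208 : 0.13354464 : 0.01424288
Europium pattern (n=2): 0.228484 : 0.499032 : 0.272484
Convolve the two distributions (both contribute in 2-u steps):
  M: 0.4348304×0.228484 = 0.099352
  M+2: 0.4348304×0.499032 + 0.41738208×0.228484 = 0.312359
  M+4: 0.4348304×0.272484 + 0.41738208×0.499032 + 0.13354464×0.228484 = 0.357284
  M+6: 0.41738208×0.272484 + 0.13354464×0.499032 + 0.01424288×0.228484 = 0.183627
  M+8: 0.13354464×0.272484 + 0.01424288×0.499032 = 0.043496
  M+10: 0.01424288×0.272484 = 0.003881
Scale to base peak (0.357284) = 100: 27.8 : 87.4 : 100.0 : 51.4 : 12.2 : 1.1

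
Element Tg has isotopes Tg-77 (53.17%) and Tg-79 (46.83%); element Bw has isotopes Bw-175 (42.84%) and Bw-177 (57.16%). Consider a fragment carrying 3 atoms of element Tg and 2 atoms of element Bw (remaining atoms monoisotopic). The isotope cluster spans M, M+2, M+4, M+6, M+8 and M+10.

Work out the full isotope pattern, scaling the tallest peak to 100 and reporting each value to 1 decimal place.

8.6 : 45.8 : 96.2 : 100.0 : 51.4 : 10.5

Element Tg pattern (n=3): 0.15031419 : 0.3971721 : 0.34981323 : 0.10270048
Element Bw pattern (n=2): 0.18352656 : 0.48974688 : 0.32672656
Convolve the two distributions (both contribute in 2-u steps):
  M: 0.15031419×0.18352656 = 0.027587
  M+2: 0.15031419×0.48974688 + 0.3971721×0.18352656 = 0.146508
  M+4: 0.15031419×0.32672656 + 0.3971721×0.48974688 + 0.34981323×0.18352656 = 0.307825
  M+6: 0.3971721×0.32672656 + 0.34981323×0.48974688 + 0.10270048×0.18352656 = 0.319935
  M+8: 0.34981323×0.32672656 + 0.10270048×0.48974688 = 0.164591
  M+10: 0.10270048×0.32672656 = 0.033555
Scale to base peak (0.319935) = 100: 8.6 : 45.8 : 96.2 : 100.0 : 51.4 : 10.5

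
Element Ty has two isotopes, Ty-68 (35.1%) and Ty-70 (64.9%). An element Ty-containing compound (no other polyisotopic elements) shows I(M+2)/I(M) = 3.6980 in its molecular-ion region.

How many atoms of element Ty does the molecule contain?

For n independent Ty atoms, I(M+2)/I(M) = n · (abundance Ty-70) / (abundance Ty-68) = n · 0.649/0.351.
n = 3.6980 × 0.351/0.649 = 2.00 ≈ 2

2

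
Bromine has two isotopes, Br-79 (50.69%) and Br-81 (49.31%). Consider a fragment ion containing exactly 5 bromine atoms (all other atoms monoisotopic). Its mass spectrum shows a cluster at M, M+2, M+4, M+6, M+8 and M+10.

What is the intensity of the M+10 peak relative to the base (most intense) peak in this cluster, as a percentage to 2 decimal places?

9.21%

Binomial terms of (0.5069 + 0.4931)^5: M 0.0335, M+2 0.1628, M+4 0.3167, M+6 0.3081, M+8 0.1498, M+10 0.0292 → M+4 is the base peak.
P(M+4) = C(5,2) × 0.5069^3 × 0.4931^2 = 10 × 0.13024674 × 0.24314761 = 0.316692 (base)
P(M+10) = C(5,5) × 0.5069^0 × 0.4931^5 = 1 × 1.0000 × 0.02915245 = 0.029152
Relative intensity = 0.029152 / 0.316692 × 100 = 9.21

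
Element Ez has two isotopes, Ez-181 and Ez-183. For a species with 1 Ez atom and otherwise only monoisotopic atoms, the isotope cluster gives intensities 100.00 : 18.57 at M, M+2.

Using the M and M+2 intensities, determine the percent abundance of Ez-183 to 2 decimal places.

15.66%

Let p = fractional abundance of Ez-181. I(M+2)/I(M) = [C(1,1)·p^0·(1−p)] / p^1 = 1·(1−p)/p = 18.57/100.00 = 0.1857
(1−p)/p = 0.1857/1 = 0.1857  ⇒  p = 1/(1 + 0.1857) = 0.8434
Ez-181: 84.34%, Ez-183: 15.66%.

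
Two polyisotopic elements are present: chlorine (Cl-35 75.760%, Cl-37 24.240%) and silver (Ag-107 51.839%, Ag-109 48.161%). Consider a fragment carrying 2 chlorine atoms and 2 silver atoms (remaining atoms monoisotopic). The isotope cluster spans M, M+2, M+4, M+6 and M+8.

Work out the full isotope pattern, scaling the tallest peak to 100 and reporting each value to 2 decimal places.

40.03 : 100.00 : 86.25 : 29.73 : 3.54

Chlorine pattern (n=2): 0.57395776 : 0.36728448 : 0.05875776
Silver pattern (n=2): 0.26872819 : 0.49932362 : 0.23194819
Convolve the two distributions (both contribute in 2-u steps):
  M: 0.57395776×0.26872819 = 0.154239
  M+2: 0.57395776×0.49932362 + 0.36728448×0.26872819 = 0.385290
  M+4: 0.57395776×0.23194819 + 0.36728448×0.49932362 + 0.05875776×0.26872819 = 0.332312
  M+6: 0.36728448×0.23194819 + 0.05875776×0.49932362 = 0.114530
  M+8: 0.05875776×0.23194819 = 0.013629
Scale to base peak (0.385290) = 100: 40.03 : 100.00 : 86.25 : 29.73 : 3.54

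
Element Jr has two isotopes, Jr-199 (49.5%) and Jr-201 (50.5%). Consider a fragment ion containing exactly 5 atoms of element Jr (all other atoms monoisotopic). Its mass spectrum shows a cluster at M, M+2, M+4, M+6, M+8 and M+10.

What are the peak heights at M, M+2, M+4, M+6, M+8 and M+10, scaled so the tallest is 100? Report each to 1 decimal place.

9.4 : 48.0 : 98.0 : 100.0 : 51.0 : 10.4

Each Jr atom is independently Jr-199 (p = 0.495) or Jr-201 (q = 0.505); the cluster is the binomial expansion (p + q)^5.
P(M) = 0.495^5 = 0.029718
P(M+2) = 5 × 0.495^4 × 0.505^1 = 0.151594
P(M+4) = 10 × 0.495^3 × 0.505^2 = 0.309313
P(M+6) = 10 × 0.495^2 × 0.505^3 = 0.315562
P(M+8) = 5 × 0.495^1 × 0.505^4 = 0.160968
P(M+10) = 0.505^5 = 0.032844
The M+6 peak is largest (0.315562); scaling to 100 gives 9.4 : 48.0 : 98.0 : 100.0 : 51.0 : 10.4.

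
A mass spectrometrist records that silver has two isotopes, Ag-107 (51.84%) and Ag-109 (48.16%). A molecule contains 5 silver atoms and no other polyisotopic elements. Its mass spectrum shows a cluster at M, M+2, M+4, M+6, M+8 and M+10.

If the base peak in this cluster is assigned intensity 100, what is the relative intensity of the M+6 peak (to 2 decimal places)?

92.90

(0.5184 + 0.4816)^5 gives M 0.0374, M+2 0.1739, M+4 0.3231, M+6 0.3002, M+8 0.1394, M+10 0.0259; the largest is M+4.
P(M+4) = C(5,2) × 0.5184^3 × 0.4816^2 = 10 × 0.13931407 × 0.23193856 = 0.323123 (base)
P(M+6) = C(5,3) × 0.5184^2 × 0.4816^3 = 10 × 0.26873856 × 0.11170161 = 0.300185
Relative intensity = 0.300185 / 0.323123 × 100 = 92.90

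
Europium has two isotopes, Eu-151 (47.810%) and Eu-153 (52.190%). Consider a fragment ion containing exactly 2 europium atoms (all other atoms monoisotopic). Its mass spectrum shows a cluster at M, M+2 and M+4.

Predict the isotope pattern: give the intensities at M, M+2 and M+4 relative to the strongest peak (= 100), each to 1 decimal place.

45.8 : 100.0 : 54.6

Each Eu atom is independently Eu-151 (p = 0.47810) or Eu-153 (q = 0.52190); the cluster is the binomial expansion (p + q)^2.
P(M) = 0.47810^2 = 0.228580
P(M+2) = 2 × 0.47810^1 × 0.52190^1 = 0.499041
P(M+4) = 0.52190^2 = 0.272380
The M+2 peak is largest (0.499041); scaling to 100 gives 45.8 : 100.0 : 54.6.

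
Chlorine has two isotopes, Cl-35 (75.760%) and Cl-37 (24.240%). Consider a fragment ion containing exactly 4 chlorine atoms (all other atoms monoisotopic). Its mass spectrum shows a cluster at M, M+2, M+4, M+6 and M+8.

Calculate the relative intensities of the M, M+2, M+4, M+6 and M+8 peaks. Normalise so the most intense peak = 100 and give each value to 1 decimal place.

The 4 Cl atoms are independent, so intensities follow the terms of (0.75760 + 0.24240)^4.
P(M) = 0.75760^4 = 0.329428
P(M+2) = 4 × 0.75760^3 × 0.24240^1 = 0.421612
P(M+4) = 6 × 0.75760^2 × 0.24240^2 = 0.202347
P(M+6) = 4 × 0.75760^1 × 0.24240^3 = 0.043162
P(M+8) = 0.24240^4 = 0.003452
The M+2 peak is largest (0.421612); scaling to 100 gives 78.1 : 100.0 : 48.0 : 10.2 : 0.8.

78.1 : 100.0 : 48.0 : 10.2 : 0.8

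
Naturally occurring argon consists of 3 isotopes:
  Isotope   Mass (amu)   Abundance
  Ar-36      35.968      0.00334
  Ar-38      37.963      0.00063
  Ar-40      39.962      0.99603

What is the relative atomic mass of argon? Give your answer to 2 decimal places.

The abundance-weighted mean is 0.00334 × 35.968 + 0.00063 × 37.963 + 0.99603 × 39.962
= 0.1201 + 0.0239 + 39.8034 = 39.9474 amu

39.95 amu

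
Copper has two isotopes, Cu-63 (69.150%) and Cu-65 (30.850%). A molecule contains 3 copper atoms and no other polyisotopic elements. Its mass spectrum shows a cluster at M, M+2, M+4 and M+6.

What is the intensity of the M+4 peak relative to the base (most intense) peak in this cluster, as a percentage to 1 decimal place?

Term probabilities: M 0.3307, M+2 0.4425, M+4 0.1974, M+6 0.0294. Base peak = M+2.
P(M+2) = C(3,1) × 0.69150^2 × 0.30850^1 = 3 × 0.47817225 × 0.3085 = 0.442548 (base)
P(M+4) = C(3,2) × 0.69150^1 × 0.30850^2 = 3 × 0.6915 × 0.09517225 = 0.197435
Relative intensity = 0.197435 / 0.442548 × 100 = 44.6

44.6%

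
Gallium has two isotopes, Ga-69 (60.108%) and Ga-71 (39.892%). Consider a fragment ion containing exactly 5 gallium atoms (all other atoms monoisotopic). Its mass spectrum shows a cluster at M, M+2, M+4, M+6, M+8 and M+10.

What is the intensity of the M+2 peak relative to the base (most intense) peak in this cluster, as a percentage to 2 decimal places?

75.34%

Term probabilities: M 0.0785, M+2 0.2604, M+4 0.3456, M+6 0.2294, M+8 0.0761, M+10 0.0101. Base peak = M+4.
P(M+4) = C(5,2) × 0.60108^3 × 0.39892^2 = 10 × 0.2171685 × 0.15913717 = 0.345596 (base)
P(M+2) = C(5,1) × 0.60108^4 × 0.39892^1 = 5 × 0.13053564 × 0.39892 = 0.260366
Relative intensity = 0.260366 / 0.345596 × 100 = 75.34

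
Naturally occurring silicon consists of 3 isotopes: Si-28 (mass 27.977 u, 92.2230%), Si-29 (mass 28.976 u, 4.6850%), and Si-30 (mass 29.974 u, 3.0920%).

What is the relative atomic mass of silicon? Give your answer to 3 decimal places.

The abundance-weighted mean is 0.922230 × 27.977 + 0.046850 × 28.976 + 0.030920 × 29.974
= 25.8012 + 1.3575 + 0.9268 = 28.0855 u

28.086 u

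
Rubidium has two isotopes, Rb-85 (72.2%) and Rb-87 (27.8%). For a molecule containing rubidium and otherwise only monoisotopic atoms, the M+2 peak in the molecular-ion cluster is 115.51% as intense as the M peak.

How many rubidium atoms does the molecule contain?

For n independent Rb atoms, I(M+2)/I(M) = n · (abundance Rb-87) / (abundance Rb-85) = n · 0.278/0.722.
n = 1.1551 × 0.722/0.278 = 3.00 ≈ 3

3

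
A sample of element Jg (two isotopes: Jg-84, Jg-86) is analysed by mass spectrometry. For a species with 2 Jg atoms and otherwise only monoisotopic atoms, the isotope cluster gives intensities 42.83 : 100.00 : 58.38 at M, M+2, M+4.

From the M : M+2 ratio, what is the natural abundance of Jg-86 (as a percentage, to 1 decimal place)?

53.9%

Write p for the Jg-84 fraction. I(M+2)/I(M) = [C(2,1)·p^1·(1−p)] / p^2 = 2·(1−p)/p = 100.00/42.83 = 2.3348
(1−p)/p = 2.3348/2 = 1.1674  ⇒  p = 1/(1 + 1.1674) = 0.4614
Jg-84: 46.1%, Jg-86: 53.9%.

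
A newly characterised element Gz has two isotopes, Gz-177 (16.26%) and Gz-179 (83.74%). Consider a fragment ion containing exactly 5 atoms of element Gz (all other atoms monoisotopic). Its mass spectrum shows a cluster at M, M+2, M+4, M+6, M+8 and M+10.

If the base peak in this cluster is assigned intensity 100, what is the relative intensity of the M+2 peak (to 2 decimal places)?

Term probabilities: M 0.0001, M+2 0.0029, M+4 0.0301, M+6 0.1553, M+8 0.3998, M+10 0.4118. Base peak = M+10.
P(M+10) = C(5,5) × 0.1626^0 × 0.8374^5 = 1 × 1.0000 × 0.41177956 = 0.411780 (base)
P(M+2) = C(5,1) × 0.1626^4 × 0.8374^1 = 5 × 0.00069901 × 0.8374 = 0.002927
Relative intensity = 0.002927 / 0.411780 × 100 = 0.71

0.71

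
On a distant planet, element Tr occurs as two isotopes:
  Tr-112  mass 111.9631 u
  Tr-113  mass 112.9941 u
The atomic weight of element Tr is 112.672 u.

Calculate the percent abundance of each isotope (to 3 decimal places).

Tr-112: 31.242%, Tr-113: 68.758%

With x = fraction of Tr-112 (so Tr-113 is 1 − x):
111.9631·x + 112.9941·(1 − x) = 112.672
(111.9631 − 112.9941)·x = 112.672 − 112.9941
x = -0.3221 / -1.0310 = 0.31242 → 31.242% Tr-112, 68.758% Tr-113.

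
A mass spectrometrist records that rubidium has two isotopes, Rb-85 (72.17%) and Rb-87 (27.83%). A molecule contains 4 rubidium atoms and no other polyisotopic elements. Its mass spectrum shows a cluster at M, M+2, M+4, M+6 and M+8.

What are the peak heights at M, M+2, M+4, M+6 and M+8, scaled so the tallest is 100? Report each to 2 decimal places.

Expanding (0.7217 + 0.2783)^4:
P(M) = 0.7217^4 = 0.271286
P(M+2) = 4 × 0.7217^3 × 0.2783^1 = 0.418450
P(M+4) = 6 × 0.7217^2 × 0.2783^2 = 0.242042
P(M+6) = 4 × 0.7217^1 × 0.2783^3 = 0.062224
P(M+8) = 0.2783^4 = 0.005999
The M+2 peak is largest (0.418450); scaling to 100 gives 64.83 : 100.00 : 57.84 : 14.87 : 1.43.

64.83 : 100.00 : 57.84 : 14.87 : 1.43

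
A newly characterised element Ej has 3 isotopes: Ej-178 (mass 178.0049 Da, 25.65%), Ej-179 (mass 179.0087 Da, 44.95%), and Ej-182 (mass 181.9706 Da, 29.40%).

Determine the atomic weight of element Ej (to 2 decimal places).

Weight each isotope mass by its fractional abundance: 0.2565 × 178.0049 + 0.4495 × 179.0087 + 0.2940 × 181.9706
= 45.65826 + 80.46441 + 53.49936 = 179.62203 Da

179.62 Da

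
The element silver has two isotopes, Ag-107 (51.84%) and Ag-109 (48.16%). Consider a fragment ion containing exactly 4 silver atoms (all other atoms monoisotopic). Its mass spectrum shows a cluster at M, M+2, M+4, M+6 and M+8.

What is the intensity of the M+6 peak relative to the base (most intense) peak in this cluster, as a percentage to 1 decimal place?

61.9%

Binomial terms of (0.5184 + 0.4816)^4: M 0.0722, M+2 0.2684, M+4 0.3740, M+6 0.2316, M+8 0.0538 → M+4 is the base peak.
P(M+4) = C(4,2) × 0.5184^2 × 0.4816^2 = 6 × 0.26873856 × 0.23193856 = 0.373985 (base)
P(M+6) = C(4,3) × 0.5184^1 × 0.4816^3 = 4 × 0.5184 × 0.11170161 = 0.231624
Relative intensity = 0.231624 / 0.373985 × 100 = 61.9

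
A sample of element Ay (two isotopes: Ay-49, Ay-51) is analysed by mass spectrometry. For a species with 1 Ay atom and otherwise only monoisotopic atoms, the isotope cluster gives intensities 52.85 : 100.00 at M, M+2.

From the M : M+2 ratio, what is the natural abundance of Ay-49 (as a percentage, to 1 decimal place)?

34.6%

Write p for the Ay-49 fraction. I(M+2)/I(M) = [C(1,1)·p^0·(1−p)] / p^1 = 1·(1−p)/p = 100.00/52.85 = 1.8921
(1−p)/p = 1.8921/1 = 1.8921  ⇒  p = 1/(1 + 1.8921) = 0.3458
Ay-49: 34.6%, Ay-51: 65.4%.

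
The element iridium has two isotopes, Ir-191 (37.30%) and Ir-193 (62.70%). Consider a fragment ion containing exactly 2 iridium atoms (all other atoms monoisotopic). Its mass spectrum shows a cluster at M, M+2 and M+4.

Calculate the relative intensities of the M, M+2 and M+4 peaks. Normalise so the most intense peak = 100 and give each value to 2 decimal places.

29.74 : 100.00 : 84.05

Expanding (0.3730 + 0.6270)^2:
P(M) = 0.3730^2 = 0.139129
P(M+2) = 2 × 0.3730^1 × 0.6270^1 = 0.467742
P(M+4) = 0.6270^2 = 0.393129
The M+2 peak is largest (0.467742); scaling to 100 gives 29.74 : 100.00 : 84.05.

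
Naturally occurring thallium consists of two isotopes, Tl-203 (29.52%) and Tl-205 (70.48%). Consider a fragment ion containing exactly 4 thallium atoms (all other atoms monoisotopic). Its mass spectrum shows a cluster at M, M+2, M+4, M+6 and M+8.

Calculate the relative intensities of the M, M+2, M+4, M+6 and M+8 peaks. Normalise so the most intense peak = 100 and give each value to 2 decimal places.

1.84 : 17.54 : 62.83 : 100.00 : 59.69

Expanding (0.2952 + 0.7048)^4:
P(M) = 0.2952^4 = 0.007594
P(M+2) = 4 × 0.2952^3 × 0.7048^1 = 0.072523
P(M+4) = 6 × 0.2952^2 × 0.7048^2 = 0.259726
P(M+6) = 4 × 0.2952^1 × 0.7048^3 = 0.413403
P(M+8) = 0.7048^4 = 0.246754
The M+6 peak is largest (0.413403); scaling to 100 gives 1.84 : 17.54 : 62.83 : 100.00 : 59.69.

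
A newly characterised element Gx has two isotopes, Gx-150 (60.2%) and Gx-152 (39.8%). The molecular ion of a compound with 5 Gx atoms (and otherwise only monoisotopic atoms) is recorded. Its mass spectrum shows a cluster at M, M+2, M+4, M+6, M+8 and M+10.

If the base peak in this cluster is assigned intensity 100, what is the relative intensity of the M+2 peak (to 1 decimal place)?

(0.602 + 0.398)^5 gives M 0.0791, M+2 0.2614, M+4 0.3456, M+6 0.2285, M+8 0.0755, M+10 0.0100; the largest is M+4.
P(M+4) = C(5,2) × 0.602^3 × 0.398^2 = 10 × 0.21816721 × 0.158404 = 0.345586 (base)
P(M+2) = C(5,1) × 0.602^4 × 0.398^1 = 5 × 0.13133666 × 0.3980 = 0.261360
Relative intensity = 0.261360 / 0.345586 × 100 = 75.6

75.6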